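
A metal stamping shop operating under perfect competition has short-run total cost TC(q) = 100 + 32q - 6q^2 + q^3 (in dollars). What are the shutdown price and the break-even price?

Shutdown price = min AVC. AVC = 32 - 6q + q^2, with vertex at q = 3 and minimum $23.
ATC = 100/q + 32 - 6q + q^2. Setting dATC/dq = −100/q^2 − 6 + 2q = 0 gives q = 5 (since 2·5^3 − 6·5^2 = 100).
min ATC = 100/5 + 32 − 6·5 + 5^2 = $47. That is the break-even price.
Between these two prices the firm operates at a loss; above $47 it earns a profit.

Shutdown price = $23; break-even price = $47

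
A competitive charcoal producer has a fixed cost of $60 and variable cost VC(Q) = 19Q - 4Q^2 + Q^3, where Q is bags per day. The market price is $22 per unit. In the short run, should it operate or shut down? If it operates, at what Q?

Produce at Q = 3

From TC, MC = TC'(Q) = 19 - 8Q + 3Q^2 and AVC = VC/Q = 19 - 4Q + Q^2.
The AVC parabola has its vertex at Q = 4/2 = 2, where AVC = 19 - 4·2 + 2^2 = $15.
P = $22 exceeds min AVC = $15, so the firm stays open.
Solving P = MC: -3 - 8Q + 3Q^2 = 0 ⇒ Q = -1/3 or 3. On the upward-sloping branch, Q* = 3.
Check: AVC at Q = 3 is $16 ≤ P, so revenue covers variable cost.
Profit = P·Q − TC = 22·3 − 108 = -$42, a loss, but smaller than the $60 fixed cost the firm would lose by shutting down.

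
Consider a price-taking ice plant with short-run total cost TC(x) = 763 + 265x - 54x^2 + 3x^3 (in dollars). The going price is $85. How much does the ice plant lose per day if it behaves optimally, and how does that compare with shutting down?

AVC = 265 - 54x + 3x^2 has its minimum $22 at x = 9; price $85 clears that bar, so the firm operates.
MC = 265 - 108x + 9x^2. Setting P = MC and taking the root on the rising branch gives x* = 10.
TR = 85·10 = 850. TC = 763 + 250 = 1013. Profit = 850 − 1013 = -$163.
Shutting down would mean losing the fixed cost of $763, so operating at a loss of $163 is better by $600.

Profit = -$163 at x = 10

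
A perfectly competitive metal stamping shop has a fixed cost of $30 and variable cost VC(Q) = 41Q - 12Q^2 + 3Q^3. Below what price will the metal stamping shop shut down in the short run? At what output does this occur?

Short-run supply begins at min AVC. From VC = 41Q - 12Q^2 + 3Q^3, AVC = 41 - 12Q + 3Q^2.
dAVC/dQ = -12 + 6Q = 0 gives Q = 2. min AVC = 41 - 12·2 + 3·2^2 = 29.
For P < $29 the firm produces nothing.

$29 per unit, at Q = 2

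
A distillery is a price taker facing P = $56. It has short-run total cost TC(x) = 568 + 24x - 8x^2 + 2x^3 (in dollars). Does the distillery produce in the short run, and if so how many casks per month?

Variable cost is VC = 24x - 8x^2 + 2x^3, so AVC = VC/x = 24 - 8x + 2x^2 and MC = dTC/dx = 24 - 16x + 6x^2.
AVC hits its minimum where MC = AVC, at x = 2, giving min AVC = 24 - 8·2 + 2·2^2 = $16.
Because $56 ≥ $16, revenue can cover variable cost; the firm operates.
Solving P = MC: -32 - 16x + 6x^2 = 0 ⇒ x = -4/3 or 4. On the upward-sloping branch, x* = 4.
Check: AVC at x = 4 is $24 ≤ P, so revenue covers variable cost.
Profit = P·x − TC = 56·4 − 664 = -$440, a loss, but smaller than the $568 fixed cost the firm would lose by shutting down.

Produce at x = 4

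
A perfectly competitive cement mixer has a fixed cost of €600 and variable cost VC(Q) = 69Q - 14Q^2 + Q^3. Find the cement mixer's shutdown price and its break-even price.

AVC = 69 - 14Q + Q^2; minimized at Q = 7, giving min AVC = €20. That is the shutdown price.
ATC = 600/Q + 69 - 14Q + Q^2. Setting dATC/dQ = −600/Q^2 − 14 + 2Q = 0 gives Q = 10 (since 2·10^3 − 14·10^2 = 600).
min ATC = 600/10 + 69 − 14·10 + 10^2 = €89. That is the break-even price.
Between these two prices the firm operates at a loss; above €89 it earns a profit.

Shutdown price = €20; break-even price = €89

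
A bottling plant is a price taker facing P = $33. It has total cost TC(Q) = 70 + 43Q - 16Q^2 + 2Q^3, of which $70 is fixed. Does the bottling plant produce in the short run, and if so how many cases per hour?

Strip out fixed cost: VC = 43Q - 16Q^2 + 2Q^3. Then AVC = 43 - 16Q + 2Q^2 and MC = 43 - 32Q + 6Q^2.
The AVC parabola has its vertex at Q = 16/4 = 4, where AVC = 43 - 16·4 + 2·4^2 = $11.
P = $33 exceeds min AVC = $11, so the firm stays open.
P = MC gives 10 - 32Q + 6Q^2 = 0, with roots 1/3 and 5. Take the larger (rising MC): Q* = 5.
Check: AVC at Q = 5 is $13 ≤ P, so revenue covers variable cost.
Profit = P·Q − TC = 33·5 − 135 = $30.

Produce at Q = 5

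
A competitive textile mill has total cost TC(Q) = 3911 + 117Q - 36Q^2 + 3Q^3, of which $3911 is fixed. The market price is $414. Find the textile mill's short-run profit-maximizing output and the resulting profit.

AVC = 117 - 36Q + 3Q^2 has its minimum $9 at Q = 6; price $414 clears that bar, so the firm operates.
MC = 117 - 72Q + 9Q^2. Setting P = MC and taking the root on the rising branch gives Q* = 11.
TR = 414·11 = 4554. TC = 3911 + 924 = 4835. Profit = 4554 − 4835 = -$281.
That loss of $281 beats the $3911 the firm would lose by shutting down; producing recovers $3630 of fixed cost.

Profit = -$281 at Q = 11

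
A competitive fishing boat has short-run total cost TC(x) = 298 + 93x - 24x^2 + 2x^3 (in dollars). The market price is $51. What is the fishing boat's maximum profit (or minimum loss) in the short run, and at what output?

Profit = -$102 at x = 7

AVC = 93 - 24x + 2x^2 has its minimum $21 at x = 6; price $51 clears that bar, so the firm operates.
With MC = 93 - 48x + 6x^2, P = MC on the upward-sloping part at x* = 7.
TR = 51·7 = 357. TC = 298 + 161 = 459. Profit = 357 − 459 = -$102.
By producing, the firm covers all variable cost plus $196 of fixed cost; shutting down would lose the full $298.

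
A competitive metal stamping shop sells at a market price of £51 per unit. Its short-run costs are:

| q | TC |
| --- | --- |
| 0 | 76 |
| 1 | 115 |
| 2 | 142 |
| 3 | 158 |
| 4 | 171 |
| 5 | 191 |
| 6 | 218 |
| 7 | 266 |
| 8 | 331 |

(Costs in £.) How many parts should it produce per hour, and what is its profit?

Compute π = P·q − TC at each output: q=0: -76; q=1: -64; q=2: -40; q=3: -5; q=4: 33; q=5: 64; q=6: 88; q=7: 91; q=8: 77.
Profit is maximized at q = 7. AVC there is 190/7 = £27.14 ≤ P, so producing beats shutting down (which would give -£76).

q = 7; profit = £91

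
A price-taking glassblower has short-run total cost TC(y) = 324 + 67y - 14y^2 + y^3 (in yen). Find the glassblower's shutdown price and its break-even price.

Shutdown price = min AVC. AVC = 67 - 14y + y^2, with vertex at y = 7 and minimum ¥18.
ATC = 324/y + 67 - 14y + y^2. Setting dATC/dy = −324/y^2 − 14 + 2y = 0 gives y = 9 (since 2·9^3 − 14·9^2 = 324).
min ATC = 324/9 + 67 − 14·9 + 9^2 = ¥58. That is the break-even price.
Between these two prices the firm operates at a loss; above ¥58 it earns a profit.

Shutdown price = ¥18; break-even price = ¥58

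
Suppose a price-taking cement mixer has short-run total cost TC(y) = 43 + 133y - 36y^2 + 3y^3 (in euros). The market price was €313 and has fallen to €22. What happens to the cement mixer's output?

Output falls from 10 to 0 (the firm shuts down)

AVC = 133 - 36y + 3y^2, minimized at y = 6 where min AVC = €25. MC = 133 - 72y + 9y^2.
With P = €313 above the shutdown price, P = MC gives y = 10.
At P = €22 < min AVC = €25, price no longer covers variable cost at any output, so the firm shuts down: y = 0.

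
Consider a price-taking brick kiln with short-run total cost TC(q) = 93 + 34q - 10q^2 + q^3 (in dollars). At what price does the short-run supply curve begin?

Short-run supply begins at min AVC. From VC = 34q - 10q^2 + q^3, AVC = 34 - 10q + q^2.
dAVC/dq = -10 + 2q = 0 gives q = 5. min AVC = 34 - 10·5 + 5^2 = 9.
So the shutdown price is $9.

$9 per unit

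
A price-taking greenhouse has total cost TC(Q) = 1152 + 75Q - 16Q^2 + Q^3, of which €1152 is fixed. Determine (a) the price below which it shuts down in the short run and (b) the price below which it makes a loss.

AVC = 75 - 16Q + Q^2; minimized at Q = 8, giving min AVC = €11. That is the shutdown price.
ATC = 1152/Q + 75 - 16Q + Q^2. Setting dATC/dQ = −1152/Q^2 − 16 + 2Q = 0 gives Q = 12 (since 2·12^3 − 16·12^2 = 1152).
min ATC = 1152/12 + 75 − 16·12 + 12^2 = €123. That is the break-even price.
Between these two prices the firm operates at a loss; above €123 it earns a profit.

Shutdown price = €11; break-even price = €123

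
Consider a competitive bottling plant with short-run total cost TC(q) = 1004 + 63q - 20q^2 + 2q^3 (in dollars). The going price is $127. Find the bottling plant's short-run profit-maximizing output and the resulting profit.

AVC = 63 - 20q + 2q^2 has its minimum $13 at q = 5; price $127 clears that bar, so the firm operates.
MC = 63 - 40q + 6q^2. Setting P = MC and taking the root on the rising branch gives q* = 8.
TR = 127·8 = 1016. TC = 1004 + 248 = 1252. Profit = 1016 − 1252 = -$236.
That loss of $236 beats the $1004 the firm would lose by shutting down; producing recovers $768 of fixed cost.

Profit = -$236 at q = 8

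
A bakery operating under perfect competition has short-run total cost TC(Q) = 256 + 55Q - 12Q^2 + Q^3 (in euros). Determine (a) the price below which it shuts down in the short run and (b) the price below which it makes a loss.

Shutdown price = €19; break-even price = €55

Shutdown price = min AVC. AVC = 55 - 12Q + Q^2, with vertex at Q = 6 and minimum €19.
ATC = 256/Q + 55 - 12Q + Q^2. Setting dATC/dQ = −256/Q^2 − 12 + 2Q = 0 gives Q = 8 (since 2·8^3 − 12·8^2 = 256).
min ATC = 256/8 + 55 − 12·8 + 8^2 = €55. That is the break-even price.
Between these two prices the firm operates at a loss; above €55 it earns a profit.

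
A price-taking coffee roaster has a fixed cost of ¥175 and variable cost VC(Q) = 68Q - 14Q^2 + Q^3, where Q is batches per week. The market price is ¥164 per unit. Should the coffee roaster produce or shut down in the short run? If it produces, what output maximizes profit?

Variable cost is VC = 68Q - 14Q^2 + Q^3, so AVC = VC/Q = 68 - 14Q + Q^2 and MC = dTC/dQ = 68 - 28Q + 3Q^2.
The AVC parabola has its vertex at Q = 14/2 = 7, where AVC = 68 - 14·7 + 7^2 = ¥19.
Since P = ¥164 ≥ min AVC = ¥19, price covers variable cost and the firm should produce.
Set P = MC: 164 = 68 - 28Q + 3Q^2 → -96 - 28Q + 3Q^2 = 0. The roots are Q = -8/3 and Q = 12; the profit-maximizing output is on the rising part of MC, so Q* = 12.
Check: AVC at Q = 12 is ¥44 ≤ P, so revenue covers variable cost.
Profit = P·Q − TC = 164·12 − 703 = ¥1265.

Produce at Q = 12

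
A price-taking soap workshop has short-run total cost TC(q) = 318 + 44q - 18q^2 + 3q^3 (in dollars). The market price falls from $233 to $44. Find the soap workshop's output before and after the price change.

AVC = 44 - 18q + 3q^2, minimized at q = 3 where min AVC = $17. MC = 44 - 36q + 9q^2.
With P = $233 above the shutdown price, P = MC gives q = 7.
At P = $44 ≥ min AVC, set P = MC: q = 4. The firm stays open but cuts output.

Output falls from 7 to 4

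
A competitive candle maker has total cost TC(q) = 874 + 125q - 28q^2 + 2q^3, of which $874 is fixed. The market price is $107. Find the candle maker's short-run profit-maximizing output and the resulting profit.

AVC = 125 - 28q + 2q^2; min AVC = $27 at q = 7. Since P = $107 ≥ min AVC, the firm produces.
MC = 125 - 56q + 6q^2. Setting P = MC and taking the root on the rising branch gives q* = 9.
TR = 107·9 = 963. TC = 874 + 315 = 1189. Profit = 963 − 1189 = -$226.
By producing, the firm covers all variable cost plus $648 of fixed cost; shutting down would lose the full $874.

Profit = -$226 at q = 9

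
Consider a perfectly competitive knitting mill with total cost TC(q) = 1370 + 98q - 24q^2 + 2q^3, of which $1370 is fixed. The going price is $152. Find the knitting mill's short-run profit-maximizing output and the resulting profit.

AVC = 98 - 24q + 2q^2 has its minimum $26 at q = 6; price $152 clears that bar, so the firm operates.
With MC = 98 - 48q + 6q^2, P = MC on the upward-sloping part at q* = 9.
TR = 152·9 = 1368. TC = 1370 + 396 = 1766. Profit = 1368 − 1766 = -$398.
That loss of $398 beats the $1370 the firm would lose by shutting down; producing recovers $972 of fixed cost.

Profit = -$398 at q = 9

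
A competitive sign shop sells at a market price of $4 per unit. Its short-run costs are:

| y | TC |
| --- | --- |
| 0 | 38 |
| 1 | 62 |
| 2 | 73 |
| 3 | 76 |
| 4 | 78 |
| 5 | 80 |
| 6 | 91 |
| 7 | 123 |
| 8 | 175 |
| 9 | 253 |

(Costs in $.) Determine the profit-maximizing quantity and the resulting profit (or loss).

y = 0 (shut down); profit = -$38

Compute π = P·y − TC at each output: y=0: -38; y=1: -58; y=2: -65; y=3: -64; y=4: -62; y=5: -60; y=6: -67; y=7: -95; y=8: -143; y=9: -217.
Profit is highest at y = 0. Equivalently, the lowest AVC in the table is 42/5 ≈ $8.40 at y = 5, and P = $4 falls below it — price never covers variable cost, so the firm shuts down and loses only its fixed cost.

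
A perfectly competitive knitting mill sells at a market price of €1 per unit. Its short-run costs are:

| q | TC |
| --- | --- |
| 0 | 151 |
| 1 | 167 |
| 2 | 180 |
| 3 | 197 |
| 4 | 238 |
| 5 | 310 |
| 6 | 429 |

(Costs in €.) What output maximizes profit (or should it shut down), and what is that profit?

Profit at each row (π = 1q − TC): q=0: -151; q=1: -166; q=2: -178; q=3: -194; q=4: -234; q=5: -305; q=6: -423.
Profit is highest at q = 0. Equivalently, the lowest AVC in the table is 29/2 ≈ €14.50 at q = 2, and P = €1 falls below it — price never covers variable cost, so the firm shuts down and loses only its fixed cost.

q = 0 (shut down); profit = -€151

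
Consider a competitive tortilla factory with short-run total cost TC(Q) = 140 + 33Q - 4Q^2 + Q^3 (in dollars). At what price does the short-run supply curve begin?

$29 per unit

The shutdown price is the minimum of AVC. VC = 33Q - 4Q^2 + Q^3, so AVC = 33 - 4Q + Q^2.
At the minimum of AVC, MC = AVC. MC = 33 - 8Q + 3Q^2; setting MC = AVC gives 2Q^2 - 4Q = 0, so Q = 2. min AVC = 29.
The firm shuts down for any P below $29.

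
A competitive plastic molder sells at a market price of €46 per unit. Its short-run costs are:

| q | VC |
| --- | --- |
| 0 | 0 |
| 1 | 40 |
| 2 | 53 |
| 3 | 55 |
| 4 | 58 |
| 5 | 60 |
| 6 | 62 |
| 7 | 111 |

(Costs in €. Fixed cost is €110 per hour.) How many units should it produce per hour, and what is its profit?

Profit at each row (π = 46q − TC): q=0: -110; q=1: -104; q=2: -71; q=3: -27; q=4: 16; q=5: 60; q=6: 104; q=7: 101.
Profit is maximized at q = 6. AVC there is 62/6 = €10.33 ≤ P, so producing beats shutting down (which would give -€110).

q = 6; profit = €104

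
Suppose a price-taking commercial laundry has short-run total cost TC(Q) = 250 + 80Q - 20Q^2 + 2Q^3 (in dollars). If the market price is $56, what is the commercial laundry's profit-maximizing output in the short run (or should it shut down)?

Variable cost is VC = 80Q - 20Q^2 + 2Q^3, so AVC = VC/Q = 80 - 20Q + 2Q^2 and MC = dTC/dQ = 80 - 40Q + 6Q^2.
AVC hits its minimum where MC = AVC, at Q = 5, giving min AVC = 80 - 20·5 + 2·5^2 = $30.
Since P = $56 ≥ min AVC = $30, price covers variable cost and the firm should produce.
P = MC gives 24 - 40Q + 6Q^2 = 0, with roots 2/3 and 6. Take the larger (rising MC): Q* = 6.
Check: AVC at Q = 6 is $32 ≤ P, so revenue covers variable cost.
Profit = P·Q − TC = 56·6 − 442 = -$106, a loss, but smaller than the $250 fixed cost the firm would lose by shutting down.

Produce at Q = 6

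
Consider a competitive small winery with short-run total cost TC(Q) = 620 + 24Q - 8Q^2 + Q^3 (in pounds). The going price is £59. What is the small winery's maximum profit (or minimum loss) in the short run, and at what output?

Profit = -£326 at Q = 7

AVC = 24 - 8Q + Q^2 has its minimum £8 at Q = 4; price £59 clears that bar, so the firm operates.
With MC = 24 - 16Q + 3Q^2, P = MC on the upward-sloping part at Q* = 7.
TR = 59·7 = 413. TC = 620 + 119 = 739. Profit = 413 − 739 = -£326.
By producing, the firm covers all variable cost plus £294 of fixed cost; shutting down would lose the full £620.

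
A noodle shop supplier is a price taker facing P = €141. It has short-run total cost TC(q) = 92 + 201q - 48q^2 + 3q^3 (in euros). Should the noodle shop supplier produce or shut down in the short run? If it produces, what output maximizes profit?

From TC, MC = TC'(q) = 201 - 96q + 9q^2 and AVC = VC/q = 201 - 48q + 3q^2.
The AVC parabola has its vertex at q = 48/6 = 8, where AVC = 201 - 48·8 + 3·8^2 = €9.
P = €141 exceeds min AVC = €9, so the firm stays open.
Solving P = MC: 60 - 96q + 9q^2 = 0 ⇒ q = 2/3 or 10. On the upward-sloping branch, q* = 10.
Check: AVC at q = 10 is €21 ≤ P, so revenue covers variable cost.
Profit = P·q − TC = 141·10 − 302 = €1108.

Produce at q = 10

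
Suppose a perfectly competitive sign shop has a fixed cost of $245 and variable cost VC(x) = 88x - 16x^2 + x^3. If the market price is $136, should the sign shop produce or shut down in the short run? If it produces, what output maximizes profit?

Strip out fixed cost: VC = 88x - 16x^2 + x^3. Then AVC = 88 - 16x + x^2 and MC = 88 - 32x + 3x^2.
AVC hits its minimum where MC = AVC, at x = 8, giving min AVC = 88 - 16·8 + 8^2 = $24.
P = $136 exceeds min AVC = $24, so the firm stays open.
P = MC gives -48 - 32x + 3x^2 = 0, with roots -4/3 and 12. Take the larger (rising MC): x* = 12.
Check: AVC at x = 12 is $40 ≤ P, so revenue covers variable cost.
Profit = P·x − TC = 136·12 − 725 = $907.

Produce at x = 12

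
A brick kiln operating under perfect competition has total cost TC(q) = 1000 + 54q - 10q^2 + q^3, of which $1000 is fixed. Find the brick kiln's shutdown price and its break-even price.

Shutdown price = $29; break-even price = $154

Shutdown price = min AVC. AVC = 54 - 10q + q^2, with vertex at q = 5 and minimum $29.
ATC = 1000/q + 54 - 10q + q^2. Setting dATC/dq = −1000/q^2 − 10 + 2q = 0 gives q = 10 (since 2·10^3 − 10·10^2 = 1000).
min ATC = 1000/10 + 54 − 10·10 + 10^2 = $154. That is the break-even price.
Between these two prices the firm operates at a loss; above $154 it earns a profit.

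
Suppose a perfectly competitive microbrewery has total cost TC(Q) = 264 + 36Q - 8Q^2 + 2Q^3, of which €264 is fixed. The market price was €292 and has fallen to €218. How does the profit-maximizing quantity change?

Output falls from 8 to 7

AVC = 36 - 8Q + 2Q^2, minimized at Q = 2 where min AVC = €28. MC = 36 - 16Q + 6Q^2.
At P = €292 ≥ min AVC, set P = MC on the rising branch: Q = 8.
At P = €218 ≥ min AVC, set P = MC: Q = 7. The firm stays open but cuts output.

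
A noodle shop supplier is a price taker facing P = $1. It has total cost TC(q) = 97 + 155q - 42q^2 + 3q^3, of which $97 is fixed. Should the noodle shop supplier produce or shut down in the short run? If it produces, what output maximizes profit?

Strip out fixed cost: VC = 155q - 42q^2 + 3q^3. Then AVC = 155 - 42q + 3q^2 and MC = 155 - 84q + 9q^2.
AVC is minimized where dAVC/dq = -42 + 6q = 0, at q = 7; min AVC = 155 - 42·7 + 3·7^2 = $8.
With P < min AVC ($1 < $8), every unit sold adds to the loss.
Best response: produce nothing and absorb the $97 fixed cost.

Shut down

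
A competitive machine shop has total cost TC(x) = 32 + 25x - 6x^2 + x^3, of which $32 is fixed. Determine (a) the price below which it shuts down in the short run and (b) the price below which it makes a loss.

AVC = 25 - 6x + x^2; minimized at x = 3, giving min AVC = $16. That is the shutdown price.
ATC = 32/x + 25 - 6x + x^2. Setting dATC/dx = −32/x^2 − 6 + 2x = 0 gives x = 4 (since 2·4^3 − 6·4^2 = 32).
min ATC = 32/4 + 25 − 6·4 + 4^2 = $25. That is the break-even price.
Between these two prices the firm operates at a loss; above $25 it earns a profit.

Shutdown price = $16; break-even price = $25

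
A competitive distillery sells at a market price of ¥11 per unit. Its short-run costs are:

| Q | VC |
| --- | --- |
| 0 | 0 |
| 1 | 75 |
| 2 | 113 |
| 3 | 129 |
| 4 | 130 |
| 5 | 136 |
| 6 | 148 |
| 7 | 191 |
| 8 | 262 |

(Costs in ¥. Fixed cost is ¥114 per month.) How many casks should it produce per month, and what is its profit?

Tabulate TR − TC: Q=0: -114; Q=1: -178; Q=2: -205; Q=3: -210; Q=4: -200; Q=5: -195; Q=6: -196; Q=7: -228; Q=8: -288.
Profit is highest at Q = 0. Equivalently, the lowest AVC in the table is 148/6 ≈ ¥24.67 at Q = 6, and P = ¥11 falls below it — price never covers variable cost, so the firm shuts down and loses only its fixed cost.

Q = 0 (shut down); profit = -¥114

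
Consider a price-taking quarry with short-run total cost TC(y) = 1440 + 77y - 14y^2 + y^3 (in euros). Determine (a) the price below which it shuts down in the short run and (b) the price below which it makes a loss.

Shutdown price = €28; break-even price = €173

Shutdown price = min AVC. AVC = 77 - 14y + y^2, with vertex at y = 7 and minimum €28.
ATC = 1440/y + 77 - 14y + y^2. Setting dATC/dy = −1440/y^2 − 14 + 2y = 0 gives y = 12 (since 2·12^3 − 14·12^2 = 1440).
min ATC = 1440/12 + 77 − 14·12 + 12^2 = €173. That is the break-even price.
Between these two prices the firm operates at a loss; above €173 it earns a profit.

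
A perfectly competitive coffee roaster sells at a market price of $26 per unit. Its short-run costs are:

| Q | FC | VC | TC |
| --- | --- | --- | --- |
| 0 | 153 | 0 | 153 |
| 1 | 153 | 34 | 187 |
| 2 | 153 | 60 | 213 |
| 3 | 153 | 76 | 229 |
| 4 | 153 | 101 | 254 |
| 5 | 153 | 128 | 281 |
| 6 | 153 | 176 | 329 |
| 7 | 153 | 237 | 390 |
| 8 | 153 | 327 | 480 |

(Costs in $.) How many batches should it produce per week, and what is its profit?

Compute π = P·Q − TC at each output: Q=0: -153; Q=1: -161; Q=2: -161; Q=3: -151; Q=4: -150; Q=5: -151; Q=6: -173; Q=7: -208; Q=8: -272.
Profit is maximized at Q = 4. AVC there is 101/4 = $25.25 ≤ P, so producing beats shutting down (which would give -$153).

Q = 4; profit = -$150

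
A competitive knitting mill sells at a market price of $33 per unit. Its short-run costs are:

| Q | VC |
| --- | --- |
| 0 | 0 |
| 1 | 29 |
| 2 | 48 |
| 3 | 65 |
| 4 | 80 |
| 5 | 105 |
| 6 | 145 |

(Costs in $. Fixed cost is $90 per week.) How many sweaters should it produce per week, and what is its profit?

Compute π = P·Q − TC at each output: Q=0: -90; Q=1: -86; Q=2: -72; Q=3: -56; Q=4: -38; Q=5: -30; Q=6: -37.
Profit is maximized at Q = 5. AVC there is 105/5 = $21 ≤ P, so producing beats shutting down (which would give -$90).

Q = 5; profit = -$30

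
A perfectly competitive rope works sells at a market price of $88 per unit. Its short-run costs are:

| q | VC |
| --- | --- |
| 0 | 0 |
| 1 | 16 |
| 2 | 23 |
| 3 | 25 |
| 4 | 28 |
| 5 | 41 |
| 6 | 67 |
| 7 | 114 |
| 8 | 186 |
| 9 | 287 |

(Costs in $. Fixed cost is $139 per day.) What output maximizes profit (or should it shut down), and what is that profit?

q = 8; profit = $379

Profit at each row (π = 88q − TC): q=0: -139; q=1: -67; q=2: 14; q=3: 100; q=4: 185; q=5: 260; q=6: 322; q=7: 363; q=8: 379; q=9: 366.
Profit is maximized at q = 8. AVC there is 186/8 = $23.25 ≤ P, so producing beats shutting down (which would give -$139).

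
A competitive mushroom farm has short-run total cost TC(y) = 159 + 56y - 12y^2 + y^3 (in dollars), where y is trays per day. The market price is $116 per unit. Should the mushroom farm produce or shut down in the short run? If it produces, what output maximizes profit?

Strip out fixed cost: VC = 56y - 12y^2 + y^3. Then AVC = 56 - 12y + y^2 and MC = 56 - 24y + 3y^2.
AVC is minimized where dAVC/dy = -12 + 2y = 0, at y = 6; min AVC = 56 - 12·6 + 6^2 = $20.
P = $116 exceeds min AVC = $20, so the firm stays open.
P = MC gives -60 - 24y + 3y^2 = 0, with roots -2 and 10. Take the larger (rising MC): y* = 10.
Check: AVC at y = 10 is $36 ≤ P, so revenue covers variable cost.
Profit = P·y − TC = 116·10 − 519 = $641.

Produce at y = 10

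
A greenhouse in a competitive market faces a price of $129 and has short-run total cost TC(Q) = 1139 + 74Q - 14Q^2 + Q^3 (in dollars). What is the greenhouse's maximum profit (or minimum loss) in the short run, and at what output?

AVC = 74 - 14Q + Q^2; min AVC = $25 at Q = 7. Since P = $129 ≥ min AVC, the firm produces.
With MC = 74 - 28Q + 3Q^2, P = MC on the upward-sloping part at Q* = 11.
TR = 129·11 = 1419. TC = 1139 + 451 = 1590. Profit = 1419 − 1590 = -$171.
By producing, the firm covers all variable cost plus $968 of fixed cost; shutting down would lose the full $1139.

Profit = -$171 at Q = 11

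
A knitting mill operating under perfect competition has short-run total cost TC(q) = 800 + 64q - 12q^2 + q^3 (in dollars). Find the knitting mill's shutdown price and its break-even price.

AVC = 64 - 12q + q^2; minimized at q = 6, giving min AVC = $28. That is the shutdown price.
ATC = 800/q + 64 - 12q + q^2. Setting dATC/dq = −800/q^2 − 12 + 2q = 0 gives q = 10 (since 2·10^3 − 12·10^2 = 800).
min ATC = 800/10 + 64 − 12·10 + 10^2 = $124. That is the break-even price.
For $28 ≤ P < $124 the firm produces at a loss; below $28 it shuts down.

Shutdown price = $28; break-even price = $124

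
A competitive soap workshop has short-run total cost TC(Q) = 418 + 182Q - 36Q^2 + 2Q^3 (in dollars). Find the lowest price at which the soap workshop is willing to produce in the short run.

$20 per unit

The shutdown price is the minimum of AVC. VC = 182Q - 36Q^2 + 2Q^3, so AVC = 182 - 36Q + 2Q^2.
At the minimum of AVC, MC = AVC. MC = 182 - 72Q + 6Q^2; setting MC = AVC gives 4Q^2 - 36Q = 0, so Q = 9. min AVC = 20.
The firm shuts down for any P below $20.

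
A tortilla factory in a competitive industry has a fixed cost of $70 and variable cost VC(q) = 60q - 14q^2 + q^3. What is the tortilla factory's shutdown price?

$11 per unit

The shutdown price is the minimum of AVC. VC = 60q - 14q^2 + q^3, so AVC = 60 - 14q + q^2.
dAVC/dq = -14 + 2q = 0 gives q = 7. min AVC = 60 - 14·7 + 7^2 = 11.
For P < $11 the firm produces nothing.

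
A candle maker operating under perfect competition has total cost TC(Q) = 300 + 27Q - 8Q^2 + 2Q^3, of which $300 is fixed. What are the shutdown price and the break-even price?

AVC = 27 - 8Q + 2Q^2; minimized at Q = 2, giving min AVC = $19. That is the shutdown price.
ATC = 300/Q + 27 - 8Q + 2Q^2. Setting dATC/dQ = −300/Q^2 − 8 + 4Q = 0 gives Q = 5 (since 4·5^3 − 8·5^2 = 300).
min ATC = 300/5 + 27 − 8·5 + 2·5^2 = $97. That is the break-even price.
For $19 ≤ P < $97 the firm produces at a loss; below $19 it shuts down.

Shutdown price = $19; break-even price = $97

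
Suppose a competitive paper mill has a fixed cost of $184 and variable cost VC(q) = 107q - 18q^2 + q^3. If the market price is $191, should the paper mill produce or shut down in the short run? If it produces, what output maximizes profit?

Produce at q = 14

From TC, MC = TC'(q) = 107 - 36q + 3q^2 and AVC = VC/q = 107 - 18q + q^2.
AVC hits its minimum where MC = AVC, at q = 9, giving min AVC = 107 - 18·9 + 9^2 = $26.
Since P = $191 ≥ min AVC = $26, price covers variable cost and the firm should produce.
Set P = MC: 191 = 107 - 36q + 3q^2 → -84 - 36q + 3q^2 = 0. The roots are q = -2 and q = 14; the profit-maximizing output is on the rising part of MC, so q* = 14.
Check: AVC at q = 14 is $51 ≤ P, so revenue covers variable cost.
Profit = P·q − TC = 191·14 − 898 = $1776.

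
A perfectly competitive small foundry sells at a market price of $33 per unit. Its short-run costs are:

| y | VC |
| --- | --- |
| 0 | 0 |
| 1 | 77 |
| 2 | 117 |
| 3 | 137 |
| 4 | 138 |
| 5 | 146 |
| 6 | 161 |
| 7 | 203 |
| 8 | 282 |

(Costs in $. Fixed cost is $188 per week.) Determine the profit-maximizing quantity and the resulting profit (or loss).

y = 6; profit = -$151

Tabulate TR − TC: y=0: -188; y=1: -232; y=2: -239; y=3: -226; y=4: -194; y=5: -169; y=6: -151; y=7: -160; y=8: -206.
Profit is maximized at y = 6. AVC there is 161/6 = $26.83 ≤ P, so producing beats shutting down (which would give -$188).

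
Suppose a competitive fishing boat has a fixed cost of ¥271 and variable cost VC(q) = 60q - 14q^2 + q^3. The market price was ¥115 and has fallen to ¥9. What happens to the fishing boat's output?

MC = 60 - 28q + 3q^2; the shutdown threshold is min AVC = ¥11 (at q = 7).
With P = ¥115 above the shutdown price, P = MC gives q = 11.
At P = ¥9 < min AVC = ¥11, price no longer covers variable cost at any output, so the firm shuts down: q = 0.

Output falls from 11 to 0 (the firm shuts down)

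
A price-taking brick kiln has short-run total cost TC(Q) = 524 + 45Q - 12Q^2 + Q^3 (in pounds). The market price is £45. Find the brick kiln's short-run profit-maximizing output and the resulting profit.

AVC = 45 - 12Q + Q^2; min AVC = £9 at Q = 6. Since P = £45 ≥ min AVC, the firm produces.
MC = 45 - 24Q + 3Q^2. Setting P = MC and taking the root on the rising branch gives Q* = 8.
TR = 45·8 = 360. TC = 524 + 104 = 628. Profit = 360 − 628 = -£268.
Shutting down would mean losing the fixed cost of £524, so operating at a loss of £268 is better by £256.

Profit = -£268 at Q = 8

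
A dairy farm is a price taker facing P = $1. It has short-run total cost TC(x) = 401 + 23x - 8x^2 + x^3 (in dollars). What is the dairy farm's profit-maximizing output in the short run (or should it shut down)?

Shut down

Strip out fixed cost: VC = 23x - 8x^2 + x^3. Then AVC = 23 - 8x + x^2 and MC = 23 - 16x + 3x^2.
The AVC parabola has its vertex at x = 8/2 = 4, where AVC = 23 - 8·4 + 4^2 = $7.
With P < min AVC ($1 < $7), every unit sold adds to the loss.
Shutting down limits the loss to fixed cost, $401.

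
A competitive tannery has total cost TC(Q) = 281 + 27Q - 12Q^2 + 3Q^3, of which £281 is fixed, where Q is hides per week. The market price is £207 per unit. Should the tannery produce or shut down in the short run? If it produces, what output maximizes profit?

Produce at Q = 6

From TC, MC = TC'(Q) = 27 - 24Q + 9Q^2 and AVC = VC/Q = 27 - 12Q + 3Q^2.
The AVC parabola has its vertex at Q = 12/6 = 2, where AVC = 27 - 12·2 + 3·2^2 = £15.
Since P = £207 ≥ min AVC = £15, price covers variable cost and the firm should produce.
P = MC gives -180 - 24Q + 9Q^2 = 0, with roots -10/3 and 6. Take the larger (rising MC): Q* = 6.
Check: AVC at Q = 6 is £63 ≤ P, so revenue covers variable cost.
Profit = P·Q − TC = 207·6 − 659 = £583.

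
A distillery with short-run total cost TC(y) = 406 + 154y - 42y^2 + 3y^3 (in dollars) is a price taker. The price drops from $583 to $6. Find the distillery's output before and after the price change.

Output falls from 13 to 0 (the firm shuts down)

MC = 154 - 84y + 9y^2; the shutdown threshold is min AVC = $7 (at y = 7).
With P = $583 above the shutdown price, P = MC gives y = 13.
At P = $6 < min AVC = $7, price no longer covers variable cost at any output, so the firm shuts down: y = 0.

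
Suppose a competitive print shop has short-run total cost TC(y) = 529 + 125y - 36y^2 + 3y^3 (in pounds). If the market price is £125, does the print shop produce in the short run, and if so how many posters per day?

Produce at y = 8

Strip out fixed cost: VC = 125y - 36y^2 + 3y^3. Then AVC = 125 - 36y + 3y^2 and MC = 125 - 72y + 9y^2.
AVC hits its minimum where MC = AVC, at y = 6, giving min AVC = 125 - 36·6 + 3·6^2 = £17.
Because £125 ≥ £17, revenue can cover variable cost; the firm operates.
P = MC gives -72y + 9y^2 = 0, with roots 0 and 8. Take the larger (rising MC): y* = 8.
Check: AVC at y = 8 is £29 ≤ P, so revenue covers variable cost.
Profit = P·y − TC = 125·8 − 761 = £239.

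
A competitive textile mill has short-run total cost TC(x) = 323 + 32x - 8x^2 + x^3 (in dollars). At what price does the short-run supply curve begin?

$16 per unit

Short-run supply begins at min AVC. From VC = 32x - 8x^2 + x^3, AVC = 32 - 8x + x^2.
dAVC/dx = -8 + 2x = 0 gives x = 4. min AVC = 32 - 8·4 + 4^2 = 16.
The firm shuts down for any P below $16.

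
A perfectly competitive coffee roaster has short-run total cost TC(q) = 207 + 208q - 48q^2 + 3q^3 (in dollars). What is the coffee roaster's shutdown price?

$16 per unit

The firm shuts down when price falls below the minimum of average variable cost. AVC = VC/q = 208 - 48q + 3q^2.
At the minimum of AVC, MC = AVC. MC = 208 - 96q + 9q^2; setting MC = AVC gives 6q^2 - 48q = 0, so q = 8. min AVC = 16.
So the shutdown price is $16.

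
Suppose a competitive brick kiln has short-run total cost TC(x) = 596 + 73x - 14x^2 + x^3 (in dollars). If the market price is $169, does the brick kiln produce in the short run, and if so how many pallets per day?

From TC, MC = TC'(x) = 73 - 28x + 3x^2 and AVC = VC/x = 73 - 14x + x^2.
AVC is minimized where dAVC/dx = -14 + 2x = 0, at x = 7; min AVC = 73 - 14·7 + 7^2 = $24.
Since P = $169 ≥ min AVC = $24, price covers variable cost and the firm should produce.
Solving P = MC: -96 - 28x + 3x^2 = 0 ⇒ x = -8/3 or 12. On the upward-sloping branch, x* = 12.
Check: AVC at x = 12 is $49 ≤ P, so revenue covers variable cost.
Profit = P·x − TC = 169·12 − 1184 = $844.

Produce at x = 12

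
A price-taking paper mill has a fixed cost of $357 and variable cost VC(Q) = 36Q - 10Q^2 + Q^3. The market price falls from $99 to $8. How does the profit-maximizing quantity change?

Output falls from 9 to 0 (the firm shuts down)

MC = 36 - 20Q + 3Q^2; the shutdown threshold is min AVC = $11 (at Q = 5).
With P = $99 above the shutdown price, P = MC gives Q = 9.
At P = $8 < min AVC = $11, price no longer covers variable cost at any output, so the firm shuts down: Q = 0.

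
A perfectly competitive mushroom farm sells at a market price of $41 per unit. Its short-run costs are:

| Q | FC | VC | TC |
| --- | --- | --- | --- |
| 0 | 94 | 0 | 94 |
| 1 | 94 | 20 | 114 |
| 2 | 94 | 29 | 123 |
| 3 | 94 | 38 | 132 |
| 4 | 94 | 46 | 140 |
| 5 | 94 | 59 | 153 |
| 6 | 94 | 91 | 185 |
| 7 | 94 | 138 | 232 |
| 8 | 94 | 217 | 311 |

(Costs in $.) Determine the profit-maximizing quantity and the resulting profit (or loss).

Profit at each row (π = 41Q − TC): Q=0: -94; Q=1: -73; Q=2: -41; Q=3: -9; Q=4: 24; Q=5: 52; Q=6: 61; Q=7: 55; Q=8: 17.
Profit is maximized at Q = 6. AVC there is 91/6 = $15.17 ≤ P, so producing beats shutting down (which would give -$94).

Q = 6; profit = $61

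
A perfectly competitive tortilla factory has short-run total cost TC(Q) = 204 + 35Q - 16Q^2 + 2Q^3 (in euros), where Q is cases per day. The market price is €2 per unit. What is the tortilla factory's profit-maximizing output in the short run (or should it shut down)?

Variable cost is VC = 35Q - 16Q^2 + 2Q^3, so AVC = VC/Q = 35 - 16Q + 2Q^2 and MC = dTC/dQ = 35 - 32Q + 6Q^2.
AVC is minimized where dAVC/dQ = -16 + 4Q = 0, at Q = 4; min AVC = 35 - 16·4 + 2·4^2 = €3.
With P < min AVC (€2 < €3), every unit sold adds to the loss.
Best response: produce nothing and absorb the €204 fixed cost.

Shut down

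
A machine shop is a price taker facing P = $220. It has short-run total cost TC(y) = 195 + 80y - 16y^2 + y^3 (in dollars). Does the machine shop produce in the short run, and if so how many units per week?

Produce at y = 14

From TC, MC = TC'(y) = 80 - 32y + 3y^2 and AVC = VC/y = 80 - 16y + y^2.
AVC is minimized where dAVC/dy = -16 + 2y = 0, at y = 8; min AVC = 80 - 16·8 + 8^2 = $16.
P = $220 exceeds min AVC = $16, so the firm stays open.
P = MC gives -140 - 32y + 3y^2 = 0, with roots -10/3 and 14. Take the larger (rising MC): y* = 14.
Check: AVC at y = 14 is $52 ≤ P, so revenue covers variable cost.
Profit = P·y − TC = 220·14 − 923 = $2157.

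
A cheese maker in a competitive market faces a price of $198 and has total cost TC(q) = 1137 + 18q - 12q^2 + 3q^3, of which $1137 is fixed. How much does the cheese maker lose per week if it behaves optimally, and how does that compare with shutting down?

AVC = 18 - 12q + 3q^2; min AVC = $6 at q = 2. Since P = $198 ≥ min AVC, the firm produces.
With MC = 18 - 24q + 9q^2, P = MC on the upward-sloping part at q* = 6.
TR = 198·6 = 1188. TC = 1137 + 324 = 1461. Profit = 1188 − 1461 = -$273.
That loss of $273 beats the $1137 the firm would lose by shutting down; producing recovers $864 of fixed cost.

Profit = -$273 at q = 6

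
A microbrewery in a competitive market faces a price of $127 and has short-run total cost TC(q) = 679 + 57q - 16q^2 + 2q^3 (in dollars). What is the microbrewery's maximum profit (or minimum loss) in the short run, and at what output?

AVC = 57 - 16q + 2q^2; min AVC = $25 at q = 4. Since P = $127 ≥ min AVC, the firm produces.
With MC = 57 - 32q + 6q^2, P = MC on the upward-sloping part at q* = 7.
TR = 127·7 = 889. TC = 679 + 301 = 980. Profit = 889 − 980 = -$91.
By producing, the firm covers all variable cost plus $588 of fixed cost; shutting down would lose the full $679.

Profit = -$91 at q = 7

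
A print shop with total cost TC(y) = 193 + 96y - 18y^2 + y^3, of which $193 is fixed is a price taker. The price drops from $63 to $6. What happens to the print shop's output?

AVC = 96 - 18y + y^2, minimized at y = 9 where min AVC = $15. MC = 96 - 36y + 3y^2.
At P = $63 ≥ min AVC, set P = MC on the rising branch: y = 11.
At P = $6 < min AVC = $15, price no longer covers variable cost at any output, so the firm shuts down: y = 0.

Output falls from 11 to 0 (the firm shuts down)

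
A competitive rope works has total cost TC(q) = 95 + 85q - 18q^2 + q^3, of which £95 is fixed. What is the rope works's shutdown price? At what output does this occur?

The shutdown price is the minimum of AVC. VC = 85q - 18q^2 + q^3, so AVC = 85 - 18q + q^2.
dAVC/dq = -18 + 2q = 0 gives q = 9. min AVC = 85 - 18·9 + 9^2 = 4.
The firm shuts down for any P below £4.

£4 per unit, at q = 9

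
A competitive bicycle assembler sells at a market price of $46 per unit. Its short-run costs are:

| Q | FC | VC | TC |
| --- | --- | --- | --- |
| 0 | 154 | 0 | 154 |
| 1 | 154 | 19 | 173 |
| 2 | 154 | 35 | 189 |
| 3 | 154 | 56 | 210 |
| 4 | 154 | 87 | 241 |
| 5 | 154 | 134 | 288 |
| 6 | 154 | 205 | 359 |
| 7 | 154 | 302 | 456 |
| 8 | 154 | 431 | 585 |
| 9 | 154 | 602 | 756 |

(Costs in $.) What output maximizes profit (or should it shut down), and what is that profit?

Q = 4; profit = -$57

Compute π = P·Q − TC at each output: Q=0: -154; Q=1: -127; Q=2: -97; Q=3: -72; Q=4: -57; Q=5: -58; Q=6: -83; Q=7: -134; Q=8: -217; Q=9: -342.
Profit is maximized at Q = 4. AVC there is 87/4 = $21.75 ≤ P, so producing beats shutting down (which would give -$154).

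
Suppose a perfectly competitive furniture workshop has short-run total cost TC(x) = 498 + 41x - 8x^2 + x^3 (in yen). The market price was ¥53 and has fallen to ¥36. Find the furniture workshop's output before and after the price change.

Output falls from 6 to 5

MC = 41 - 16x + 3x^2; the shutdown threshold is min AVC = ¥25 (at x = 4).
At P = ¥53 ≥ min AVC, set P = MC on the rising branch: x = 6.
At P = ¥36 ≥ min AVC, set P = MC: x = 5. The firm stays open but cuts output.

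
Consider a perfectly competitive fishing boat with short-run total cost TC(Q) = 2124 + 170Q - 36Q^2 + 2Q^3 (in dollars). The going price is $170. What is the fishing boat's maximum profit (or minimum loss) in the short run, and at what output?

AVC = 170 - 36Q + 2Q^2; min AVC = $8 at Q = 9. Since P = $170 ≥ min AVC, the firm produces.
With MC = 170 - 72Q + 6Q^2, P = MC on the upward-sloping part at Q* = 12.
TR = 170·12 = 2040. TC = 2124 + 312 = 2436. Profit = 2040 − 2436 = -$396.
That loss of $396 beats the $2124 the firm would lose by shutting down; producing recovers $1728 of fixed cost.

Profit = -$396 at Q = 12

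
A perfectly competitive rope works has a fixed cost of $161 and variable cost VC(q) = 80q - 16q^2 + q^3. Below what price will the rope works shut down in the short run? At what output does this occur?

The firm shuts down when price falls below the minimum of average variable cost. AVC = VC/q = 80 - 16q + q^2.
At the minimum of AVC, MC = AVC. MC = 80 - 32q + 3q^2; setting MC = AVC gives 2q^2 - 16q = 0, so q = 8. min AVC = 16.
For P < $16 the firm produces nothing.

$16 per unit, at q = 8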